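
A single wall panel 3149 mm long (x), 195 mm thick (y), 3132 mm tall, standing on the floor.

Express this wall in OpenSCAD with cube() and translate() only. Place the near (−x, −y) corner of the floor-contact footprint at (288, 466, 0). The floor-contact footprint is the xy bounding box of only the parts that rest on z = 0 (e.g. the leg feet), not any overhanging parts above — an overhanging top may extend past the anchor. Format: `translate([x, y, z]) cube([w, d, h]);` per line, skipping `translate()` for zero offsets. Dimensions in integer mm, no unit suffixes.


translate([288, 466, 0]) cube([3149, 195, 3132]);


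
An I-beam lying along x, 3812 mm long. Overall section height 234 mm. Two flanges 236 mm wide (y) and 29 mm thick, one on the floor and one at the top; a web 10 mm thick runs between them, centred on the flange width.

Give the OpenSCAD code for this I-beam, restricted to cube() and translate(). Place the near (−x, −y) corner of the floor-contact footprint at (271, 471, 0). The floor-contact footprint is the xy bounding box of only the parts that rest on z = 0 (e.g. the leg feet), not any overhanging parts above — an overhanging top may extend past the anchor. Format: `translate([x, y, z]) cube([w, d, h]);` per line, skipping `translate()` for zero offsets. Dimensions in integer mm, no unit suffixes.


translate([271, 471, 0]) cube([3812, 236, 29]);
translate([271, 584, 29]) cube([3812, 10, 176]);
translate([271, 471, 205]) cube([3812, 236, 29]);


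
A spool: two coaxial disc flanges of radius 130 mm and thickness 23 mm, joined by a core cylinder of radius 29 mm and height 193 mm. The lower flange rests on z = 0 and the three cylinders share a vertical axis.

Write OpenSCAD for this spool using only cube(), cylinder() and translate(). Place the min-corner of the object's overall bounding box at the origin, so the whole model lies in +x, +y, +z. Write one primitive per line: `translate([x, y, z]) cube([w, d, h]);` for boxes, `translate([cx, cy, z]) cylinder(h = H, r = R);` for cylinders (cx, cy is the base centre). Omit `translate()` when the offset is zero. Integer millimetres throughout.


translate([130, 130, 0]) cylinder(h = 23, r = 130);
translate([130, 130, 23]) cylinder(h = 193, r = 29);
translate([130, 130, 216]) cylinder(h = 23, r = 130);


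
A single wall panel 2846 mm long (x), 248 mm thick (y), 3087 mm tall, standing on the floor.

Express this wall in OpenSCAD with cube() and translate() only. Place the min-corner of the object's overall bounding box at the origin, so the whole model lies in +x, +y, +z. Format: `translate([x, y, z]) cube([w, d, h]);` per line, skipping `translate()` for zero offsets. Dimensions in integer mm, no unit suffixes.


cube([2846, 248, 3087]);


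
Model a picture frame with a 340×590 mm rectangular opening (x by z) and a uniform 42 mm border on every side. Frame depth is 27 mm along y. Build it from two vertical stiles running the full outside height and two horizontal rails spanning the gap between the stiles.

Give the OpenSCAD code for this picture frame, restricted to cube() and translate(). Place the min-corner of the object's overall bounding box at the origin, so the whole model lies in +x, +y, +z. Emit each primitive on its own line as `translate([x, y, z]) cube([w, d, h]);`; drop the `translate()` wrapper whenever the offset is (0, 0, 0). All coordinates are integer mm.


cube([42, 27, 674]);
translate([382, 0, 0]) cube([42, 27, 674]);
translate([42, 0, 0]) cube([340, 27, 42]);
translate([42, 0, 632]) cube([340, 27, 42]);


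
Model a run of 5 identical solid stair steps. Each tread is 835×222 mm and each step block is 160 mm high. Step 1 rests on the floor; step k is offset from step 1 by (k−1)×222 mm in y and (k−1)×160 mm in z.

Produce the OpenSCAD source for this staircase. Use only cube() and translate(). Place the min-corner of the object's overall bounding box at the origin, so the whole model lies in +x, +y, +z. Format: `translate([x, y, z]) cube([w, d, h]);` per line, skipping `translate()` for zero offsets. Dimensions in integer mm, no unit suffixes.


cube([835, 222, 160]);
translate([0, 222, 160]) cube([835, 222, 160]);
translate([0, 444, 320]) cube([835, 222, 160]);
translate([0, 666, 480]) cube([835, 222, 160]);
translate([0, 888, 640]) cube([835, 222, 160]);


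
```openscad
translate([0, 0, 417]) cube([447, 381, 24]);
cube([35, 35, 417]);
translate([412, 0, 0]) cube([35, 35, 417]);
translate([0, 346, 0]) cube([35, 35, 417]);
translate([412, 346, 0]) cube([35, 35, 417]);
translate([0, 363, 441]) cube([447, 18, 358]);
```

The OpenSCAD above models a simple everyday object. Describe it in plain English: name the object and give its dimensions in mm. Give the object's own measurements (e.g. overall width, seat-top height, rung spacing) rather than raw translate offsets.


A chair. The seat is a 447×381×24 mm slab with its top at z = 441 mm, on four 35×35 mm corner legs (flush with the seat edges, standing on z = 0). A flat backrest 18 mm thick, 358 mm tall, spans the full seat width and rises from the seat top along its +y edge, rear face flush with the rear of the seat.


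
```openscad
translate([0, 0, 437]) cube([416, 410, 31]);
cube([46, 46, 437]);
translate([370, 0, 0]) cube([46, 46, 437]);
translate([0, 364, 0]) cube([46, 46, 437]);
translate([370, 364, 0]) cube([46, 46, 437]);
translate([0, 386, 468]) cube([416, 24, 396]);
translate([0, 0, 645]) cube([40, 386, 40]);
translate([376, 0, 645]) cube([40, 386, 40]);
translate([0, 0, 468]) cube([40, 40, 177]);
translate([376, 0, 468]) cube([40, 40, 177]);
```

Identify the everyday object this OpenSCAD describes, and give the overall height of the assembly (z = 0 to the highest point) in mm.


A chair. The overall height is 864 mm.

A slab on four corner posts with a tall panel at the back — a chair. The seat slab sits at z = 437 with thickness 31, and the 396 mm backrest starts at the seat top, so the overall height is 437 + 31 + 396 = 864 mm.


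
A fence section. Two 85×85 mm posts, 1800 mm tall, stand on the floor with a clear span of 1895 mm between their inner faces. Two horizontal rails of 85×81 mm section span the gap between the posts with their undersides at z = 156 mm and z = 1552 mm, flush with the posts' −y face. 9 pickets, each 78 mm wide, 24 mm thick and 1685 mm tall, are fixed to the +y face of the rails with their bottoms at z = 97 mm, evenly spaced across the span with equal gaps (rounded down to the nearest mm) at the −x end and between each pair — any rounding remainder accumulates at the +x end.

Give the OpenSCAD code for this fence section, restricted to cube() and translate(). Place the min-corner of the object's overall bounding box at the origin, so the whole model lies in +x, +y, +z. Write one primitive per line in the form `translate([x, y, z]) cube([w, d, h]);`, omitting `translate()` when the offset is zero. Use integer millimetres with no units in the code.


cube([85, 85, 1800]);
translate([1980, 0, 0]) cube([85, 85, 1800]);
translate([85, 0, 156]) cube([1895, 85, 81]);
translate([85, 0, 1552]) cube([1895, 85, 81]);
translate([204, 85, 97]) cube([78, 24, 1685]);
translate([401, 85, 97]) cube([78, 24, 1685]);
translate([598, 85, 97]) cube([78, 24, 1685]);
translate([795, 85, 97]) cube([78, 24, 1685]);
translate([992, 85, 97]) cube([78, 24, 1685]);
translate([1189, 85, 97]) cube([78, 24, 1685]);
translate([1386, 85, 97]) cube([78, 24, 1685]);
translate([1583, 85, 97]) cube([78, 24, 1685]);
translate([1780, 85, 97]) cube([78, 24, 1685]);


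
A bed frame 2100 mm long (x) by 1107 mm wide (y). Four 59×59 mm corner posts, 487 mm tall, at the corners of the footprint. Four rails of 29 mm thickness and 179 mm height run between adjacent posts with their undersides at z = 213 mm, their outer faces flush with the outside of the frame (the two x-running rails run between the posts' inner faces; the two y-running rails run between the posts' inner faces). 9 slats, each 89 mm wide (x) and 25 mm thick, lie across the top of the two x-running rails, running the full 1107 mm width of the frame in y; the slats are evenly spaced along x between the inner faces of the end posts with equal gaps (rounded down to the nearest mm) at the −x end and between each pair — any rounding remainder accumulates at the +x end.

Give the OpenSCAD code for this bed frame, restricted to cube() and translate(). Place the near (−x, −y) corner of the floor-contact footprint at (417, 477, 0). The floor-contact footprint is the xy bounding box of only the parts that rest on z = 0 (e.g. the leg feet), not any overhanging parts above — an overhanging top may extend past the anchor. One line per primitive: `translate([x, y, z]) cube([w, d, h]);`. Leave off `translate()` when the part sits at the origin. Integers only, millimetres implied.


translate([417, 477, 0]) cube([59, 59, 487]);
translate([417, 1525, 0]) cube([59, 59, 487]);
translate([2458, 477, 0]) cube([59, 59, 487]);
translate([2458, 1525, 0]) cube([59, 59, 487]);
translate([476, 477, 213]) cube([1982, 29, 179]);
translate([476, 1555, 213]) cube([1982, 29, 179]);
translate([417, 536, 213]) cube([29, 989, 179]);
translate([2488, 536, 213]) cube([29, 989, 179]);
translate([594, 477, 392]) cube([89, 1107, 25]);
translate([801, 477, 392]) cube([89, 1107, 25]);
translate([1008, 477, 392]) cube([89, 1107, 25]);
translate([1215, 477, 392]) cube([89, 1107, 25]);
translate([1422, 477, 392]) cube([89, 1107, 25]);
translate([1629, 477, 392]) cube([89, 1107, 25]);
translate([1836, 477, 392]) cube([89, 1107, 25]);
translate([2043, 477, 392]) cube([89, 1107, 25]);
translate([2250, 477, 392]) cube([89, 1107, 25]);


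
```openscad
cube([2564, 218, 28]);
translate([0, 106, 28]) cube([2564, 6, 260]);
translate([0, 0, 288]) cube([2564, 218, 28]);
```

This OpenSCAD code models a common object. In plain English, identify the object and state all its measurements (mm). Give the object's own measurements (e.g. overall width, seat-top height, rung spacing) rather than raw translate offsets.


An I-beam lying along x, 2564 mm long. Overall section height 316 mm. Two flanges 218 mm wide (y) and 28 mm thick, one on the floor and one at the top; a web 6 mm thick runs between them, centred on the flange width.


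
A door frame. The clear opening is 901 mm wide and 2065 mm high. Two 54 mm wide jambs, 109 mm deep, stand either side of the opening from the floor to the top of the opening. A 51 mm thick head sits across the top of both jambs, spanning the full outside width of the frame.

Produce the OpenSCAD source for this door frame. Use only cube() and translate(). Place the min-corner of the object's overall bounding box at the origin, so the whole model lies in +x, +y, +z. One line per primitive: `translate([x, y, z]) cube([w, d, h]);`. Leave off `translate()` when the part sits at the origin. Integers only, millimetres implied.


cube([54, 109, 2065]);
translate([955, 0, 0]) cube([54, 109, 2065]);
translate([0, 0, 2065]) cube([1009, 109, 51]);


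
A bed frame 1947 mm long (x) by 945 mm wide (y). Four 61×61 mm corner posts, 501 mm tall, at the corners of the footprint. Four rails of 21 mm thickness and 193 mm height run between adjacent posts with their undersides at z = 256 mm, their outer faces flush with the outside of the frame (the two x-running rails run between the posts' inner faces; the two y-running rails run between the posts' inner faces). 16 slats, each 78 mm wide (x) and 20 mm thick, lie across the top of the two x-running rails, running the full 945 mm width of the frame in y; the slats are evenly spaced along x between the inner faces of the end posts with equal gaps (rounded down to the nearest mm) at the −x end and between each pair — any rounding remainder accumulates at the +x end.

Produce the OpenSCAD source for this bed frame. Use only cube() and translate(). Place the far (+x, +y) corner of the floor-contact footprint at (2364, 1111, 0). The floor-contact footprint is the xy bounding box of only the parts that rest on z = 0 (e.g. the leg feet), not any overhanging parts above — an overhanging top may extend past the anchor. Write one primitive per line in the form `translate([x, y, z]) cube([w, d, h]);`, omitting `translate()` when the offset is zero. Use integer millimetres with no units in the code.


translate([417, 166, 0]) cube([61, 61, 501]);
translate([417, 1050, 0]) cube([61, 61, 501]);
translate([2303, 166, 0]) cube([61, 61, 501]);
translate([2303, 1050, 0]) cube([61, 61, 501]);
translate([478, 166, 256]) cube([1825, 21, 193]);
translate([478, 1090, 256]) cube([1825, 21, 193]);
translate([417, 227, 256]) cube([21, 823, 193]);
translate([2343, 227, 256]) cube([21, 823, 193]);
translate([511, 166, 449]) cube([78, 945, 20]);
translate([622, 166, 449]) cube([78, 945, 20]);
translate([733, 166, 449]) cube([78, 945, 20]);
translate([844, 166, 449]) cube([78, 945, 20]);
translate([955, 166, 449]) cube([78, 945, 20]);
translate([1066, 166, 449]) cube([78, 945, 20]);
translate([1177, 166, 449]) cube([78, 945, 20]);
translate([1288, 166, 449]) cube([78, 945, 20]);
translate([1399, 166, 449]) cube([78, 945, 20]);
translate([1510, 166, 449]) cube([78, 945, 20]);
translate([1621, 166, 449]) cube([78, 945, 20]);
translate([1732, 166, 449]) cube([78, 945, 20]);
translate([1843, 166, 449]) cube([78, 945, 20]);
translate([1954, 166, 449]) cube([78, 945, 20]);
translate([2065, 166, 449]) cube([78, 945, 20]);
translate([2176, 166, 449]) cube([78, 945, 20]);


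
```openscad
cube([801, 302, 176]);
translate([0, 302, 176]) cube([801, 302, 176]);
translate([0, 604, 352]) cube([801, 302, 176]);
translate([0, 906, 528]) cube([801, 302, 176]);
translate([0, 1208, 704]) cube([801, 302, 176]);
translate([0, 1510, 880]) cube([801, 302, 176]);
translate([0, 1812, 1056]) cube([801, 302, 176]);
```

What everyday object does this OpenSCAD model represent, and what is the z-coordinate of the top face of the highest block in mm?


A staircase. The total rise is 1232 mm.

7 identical blocks, each offset up and back from the previous — a staircase. Each step is 176 mm tall and there are 7 of them, so the total rise is 7 × 176 = 1232 mm.


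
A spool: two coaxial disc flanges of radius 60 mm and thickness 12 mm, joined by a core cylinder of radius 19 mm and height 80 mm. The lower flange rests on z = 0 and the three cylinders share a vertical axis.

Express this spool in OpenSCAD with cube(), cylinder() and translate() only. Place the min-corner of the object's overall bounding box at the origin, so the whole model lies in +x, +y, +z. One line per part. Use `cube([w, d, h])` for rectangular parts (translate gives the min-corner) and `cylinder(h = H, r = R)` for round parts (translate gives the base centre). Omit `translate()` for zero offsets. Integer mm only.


translate([60, 60, 0]) cylinder(h = 12, r = 60);
translate([60, 60, 12]) cylinder(h = 80, r = 19);
translate([60, 60, 92]) cylinder(h = 12, r = 60);


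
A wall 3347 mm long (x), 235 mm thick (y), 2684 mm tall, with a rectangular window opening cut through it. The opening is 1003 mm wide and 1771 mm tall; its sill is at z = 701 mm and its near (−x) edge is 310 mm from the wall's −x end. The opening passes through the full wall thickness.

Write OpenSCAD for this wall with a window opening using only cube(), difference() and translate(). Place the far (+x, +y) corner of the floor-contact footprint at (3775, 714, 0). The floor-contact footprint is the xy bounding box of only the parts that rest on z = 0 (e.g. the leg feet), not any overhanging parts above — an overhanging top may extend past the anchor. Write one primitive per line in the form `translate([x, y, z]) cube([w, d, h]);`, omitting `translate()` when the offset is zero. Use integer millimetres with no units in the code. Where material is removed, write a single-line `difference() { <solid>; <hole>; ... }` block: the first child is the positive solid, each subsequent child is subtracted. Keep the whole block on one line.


difference() { translate([428, 479, 0]) cube([3347, 235, 2684]); translate([738, 479, 701]) cube([1003, 235, 1771]); }


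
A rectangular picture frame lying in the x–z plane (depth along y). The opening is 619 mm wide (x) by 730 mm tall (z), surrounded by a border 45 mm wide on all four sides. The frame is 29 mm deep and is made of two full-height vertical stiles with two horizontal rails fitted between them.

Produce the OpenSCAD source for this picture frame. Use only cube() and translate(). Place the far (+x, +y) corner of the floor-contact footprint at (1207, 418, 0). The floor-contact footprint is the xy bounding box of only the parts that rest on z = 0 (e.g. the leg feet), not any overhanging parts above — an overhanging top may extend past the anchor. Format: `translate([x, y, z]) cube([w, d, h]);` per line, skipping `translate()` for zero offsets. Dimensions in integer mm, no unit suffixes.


translate([498, 389, 0]) cube([45, 29, 820]);
translate([1162, 389, 0]) cube([45, 29, 820]);
translate([543, 389, 0]) cube([619, 29, 45]);
translate([543, 389, 775]) cube([619, 29, 45]);


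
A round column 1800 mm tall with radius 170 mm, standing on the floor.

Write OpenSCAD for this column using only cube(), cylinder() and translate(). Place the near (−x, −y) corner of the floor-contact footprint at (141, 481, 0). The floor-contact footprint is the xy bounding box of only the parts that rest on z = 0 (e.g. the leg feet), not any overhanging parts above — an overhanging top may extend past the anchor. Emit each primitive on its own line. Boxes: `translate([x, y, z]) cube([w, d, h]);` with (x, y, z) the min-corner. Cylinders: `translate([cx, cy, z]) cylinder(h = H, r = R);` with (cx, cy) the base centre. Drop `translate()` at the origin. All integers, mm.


translate([311, 651, 0]) cylinder(h = 1800, r = 170);


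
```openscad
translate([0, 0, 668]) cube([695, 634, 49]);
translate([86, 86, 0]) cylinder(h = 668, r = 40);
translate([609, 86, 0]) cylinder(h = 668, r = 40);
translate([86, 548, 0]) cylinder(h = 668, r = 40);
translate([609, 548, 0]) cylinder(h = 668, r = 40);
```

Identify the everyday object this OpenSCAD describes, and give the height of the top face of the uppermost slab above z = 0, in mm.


A table. The table height is 717 mm.

A 695×634×49 slab sits at z = 668 on four Ø80 mm round legs — a table. The top surface is at 668 + 49 = 717 mm.


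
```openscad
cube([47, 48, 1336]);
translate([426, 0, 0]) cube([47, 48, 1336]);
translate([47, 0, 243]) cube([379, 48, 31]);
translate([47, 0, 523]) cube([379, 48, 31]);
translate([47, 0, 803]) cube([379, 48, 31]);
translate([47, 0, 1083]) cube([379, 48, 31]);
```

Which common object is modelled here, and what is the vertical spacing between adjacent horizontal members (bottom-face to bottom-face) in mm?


A ladder. The rung spacing is 280 mm.

Two tall 47×48 posts with 4 short bars between them — a ladder. Adjacent rungs sit at z = 243 and z = 523, so the spacing is 523 − 243 = 280 mm.


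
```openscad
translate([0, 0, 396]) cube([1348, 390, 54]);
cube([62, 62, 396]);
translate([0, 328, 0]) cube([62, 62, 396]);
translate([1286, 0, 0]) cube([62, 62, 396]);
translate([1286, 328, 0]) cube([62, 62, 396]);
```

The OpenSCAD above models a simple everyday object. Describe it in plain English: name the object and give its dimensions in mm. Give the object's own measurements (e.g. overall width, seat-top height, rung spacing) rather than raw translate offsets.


A bench: a 1348×390 mm seat slab, 54 mm thick, top at z = 450 mm, on four 62×62 mm square legs flush with the seat corners and standing on z = 0.


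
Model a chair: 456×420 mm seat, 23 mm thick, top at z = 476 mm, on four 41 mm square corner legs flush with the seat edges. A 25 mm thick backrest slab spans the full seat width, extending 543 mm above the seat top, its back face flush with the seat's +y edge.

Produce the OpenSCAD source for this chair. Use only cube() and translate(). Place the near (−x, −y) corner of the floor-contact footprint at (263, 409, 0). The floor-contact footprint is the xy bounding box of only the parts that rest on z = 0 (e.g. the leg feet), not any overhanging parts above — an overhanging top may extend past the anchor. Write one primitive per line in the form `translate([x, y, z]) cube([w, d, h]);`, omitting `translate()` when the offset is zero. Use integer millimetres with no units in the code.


translate([263, 409, 453]) cube([456, 420, 23]);
translate([263, 409, 0]) cube([41, 41, 453]);
translate([678, 409, 0]) cube([41, 41, 453]);
translate([263, 788, 0]) cube([41, 41, 453]);
translate([678, 788, 0]) cube([41, 41, 453]);
translate([263, 804, 476]) cube([456, 25, 543]);


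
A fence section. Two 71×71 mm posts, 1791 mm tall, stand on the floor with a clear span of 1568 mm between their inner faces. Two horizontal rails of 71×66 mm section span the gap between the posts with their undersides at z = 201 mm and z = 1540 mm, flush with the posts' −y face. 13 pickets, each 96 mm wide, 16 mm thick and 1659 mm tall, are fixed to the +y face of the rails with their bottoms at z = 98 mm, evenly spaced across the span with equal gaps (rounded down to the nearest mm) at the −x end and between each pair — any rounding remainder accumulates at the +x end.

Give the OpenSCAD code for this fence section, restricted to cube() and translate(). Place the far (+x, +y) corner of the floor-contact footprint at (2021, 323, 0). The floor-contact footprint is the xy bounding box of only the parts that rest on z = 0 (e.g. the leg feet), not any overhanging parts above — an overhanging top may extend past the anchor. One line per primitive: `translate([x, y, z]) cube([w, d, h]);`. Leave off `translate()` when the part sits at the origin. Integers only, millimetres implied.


translate([311, 252, 0]) cube([71, 71, 1791]);
translate([1950, 252, 0]) cube([71, 71, 1791]);
translate([382, 252, 201]) cube([1568, 71, 66]);
translate([382, 252, 1540]) cube([1568, 71, 66]);
translate([404, 323, 98]) cube([96, 16, 1659]);
translate([522, 323, 98]) cube([96, 16, 1659]);
translate([640, 323, 98]) cube([96, 16, 1659]);
translate([758, 323, 98]) cube([96, 16, 1659]);
translate([876, 323, 98]) cube([96, 16, 1659]);
translate([994, 323, 98]) cube([96, 16, 1659]);
translate([1112, 323, 98]) cube([96, 16, 1659]);
translate([1230, 323, 98]) cube([96, 16, 1659]);
translate([1348, 323, 98]) cube([96, 16, 1659]);
translate([1466, 323, 98]) cube([96, 16, 1659]);
translate([1584, 323, 98]) cube([96, 16, 1659]);
translate([1702, 323, 98]) cube([96, 16, 1659]);
translate([1820, 323, 98]) cube([96, 16, 1659]);


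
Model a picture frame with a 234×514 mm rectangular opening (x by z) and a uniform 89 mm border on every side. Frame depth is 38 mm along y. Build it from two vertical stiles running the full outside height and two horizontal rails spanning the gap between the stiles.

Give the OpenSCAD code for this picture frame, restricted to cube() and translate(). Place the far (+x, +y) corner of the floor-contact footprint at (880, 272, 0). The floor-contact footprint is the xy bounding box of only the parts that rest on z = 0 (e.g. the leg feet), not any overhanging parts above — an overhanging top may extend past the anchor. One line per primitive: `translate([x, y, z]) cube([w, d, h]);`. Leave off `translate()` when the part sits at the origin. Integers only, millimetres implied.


translate([468, 234, 0]) cube([89, 38, 692]);
translate([791, 234, 0]) cube([89, 38, 692]);
translate([557, 234, 0]) cube([234, 38, 89]);
translate([557, 234, 603]) cube([234, 38, 89]);


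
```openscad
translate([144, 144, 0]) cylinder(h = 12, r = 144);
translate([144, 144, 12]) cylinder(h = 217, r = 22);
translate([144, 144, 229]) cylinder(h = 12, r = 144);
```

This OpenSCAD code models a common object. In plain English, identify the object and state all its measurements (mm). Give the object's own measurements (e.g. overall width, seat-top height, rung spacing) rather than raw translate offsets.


A spool: two coaxial disc flanges of radius 144 mm and thickness 12 mm, joined by a core cylinder of radius 22 mm and height 217 mm. The lower flange rests on z = 0 and the three cylinders share a vertical axis.


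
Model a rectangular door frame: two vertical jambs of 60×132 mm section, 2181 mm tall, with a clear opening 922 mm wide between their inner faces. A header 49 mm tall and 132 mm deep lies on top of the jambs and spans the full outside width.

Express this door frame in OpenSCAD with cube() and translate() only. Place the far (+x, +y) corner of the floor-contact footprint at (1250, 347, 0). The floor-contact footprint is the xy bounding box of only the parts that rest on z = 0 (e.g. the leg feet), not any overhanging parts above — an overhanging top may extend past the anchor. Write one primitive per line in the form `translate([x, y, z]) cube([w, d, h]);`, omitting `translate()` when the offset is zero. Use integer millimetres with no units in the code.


translate([208, 215, 0]) cube([60, 132, 2181]);
translate([1190, 215, 0]) cube([60, 132, 2181]);
translate([208, 215, 2181]) cube([1042, 132, 49]);


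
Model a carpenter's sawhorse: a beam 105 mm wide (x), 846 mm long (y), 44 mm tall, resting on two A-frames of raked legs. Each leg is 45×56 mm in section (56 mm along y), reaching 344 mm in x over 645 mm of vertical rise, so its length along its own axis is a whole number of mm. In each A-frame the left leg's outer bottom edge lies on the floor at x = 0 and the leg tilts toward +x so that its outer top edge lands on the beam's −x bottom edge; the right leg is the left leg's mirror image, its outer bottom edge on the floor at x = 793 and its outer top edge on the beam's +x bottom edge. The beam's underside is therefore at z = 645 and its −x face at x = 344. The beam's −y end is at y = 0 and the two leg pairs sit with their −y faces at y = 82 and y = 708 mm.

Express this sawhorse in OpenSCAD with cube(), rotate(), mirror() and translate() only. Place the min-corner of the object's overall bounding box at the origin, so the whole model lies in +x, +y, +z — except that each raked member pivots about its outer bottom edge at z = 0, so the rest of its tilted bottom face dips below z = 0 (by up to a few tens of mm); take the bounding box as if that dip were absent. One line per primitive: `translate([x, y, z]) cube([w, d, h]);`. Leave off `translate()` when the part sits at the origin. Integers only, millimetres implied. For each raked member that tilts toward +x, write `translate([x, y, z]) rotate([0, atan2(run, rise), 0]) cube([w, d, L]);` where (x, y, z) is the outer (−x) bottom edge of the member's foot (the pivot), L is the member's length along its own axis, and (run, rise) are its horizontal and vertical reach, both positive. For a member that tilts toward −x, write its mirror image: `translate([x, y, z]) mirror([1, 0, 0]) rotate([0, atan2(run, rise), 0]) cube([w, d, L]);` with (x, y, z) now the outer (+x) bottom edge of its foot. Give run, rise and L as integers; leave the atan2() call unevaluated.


// leg length = √(344² + 645²) = 731
// right-leg outer foot x = 2·344 + 105 = 793
// beam min-corner = (344, 0, 645)
translate([344, 0, 645]) cube([105, 846, 44]);
translate([0, 82, 0]) rotate([0, atan2(344, 645), 0]) cube([45, 56, 731]);
translate([793, 82, 0]) mirror([1, 0, 0]) rotate([0, atan2(344, 645), 0]) cube([45, 56, 731]);
translate([0, 708, 0]) rotate([0, atan2(344, 645), 0]) cube([45, 56, 731]);
translate([793, 708, 0]) mirror([1, 0, 0]) rotate([0, atan2(344, 645), 0]) cube([45, 56, 731]);


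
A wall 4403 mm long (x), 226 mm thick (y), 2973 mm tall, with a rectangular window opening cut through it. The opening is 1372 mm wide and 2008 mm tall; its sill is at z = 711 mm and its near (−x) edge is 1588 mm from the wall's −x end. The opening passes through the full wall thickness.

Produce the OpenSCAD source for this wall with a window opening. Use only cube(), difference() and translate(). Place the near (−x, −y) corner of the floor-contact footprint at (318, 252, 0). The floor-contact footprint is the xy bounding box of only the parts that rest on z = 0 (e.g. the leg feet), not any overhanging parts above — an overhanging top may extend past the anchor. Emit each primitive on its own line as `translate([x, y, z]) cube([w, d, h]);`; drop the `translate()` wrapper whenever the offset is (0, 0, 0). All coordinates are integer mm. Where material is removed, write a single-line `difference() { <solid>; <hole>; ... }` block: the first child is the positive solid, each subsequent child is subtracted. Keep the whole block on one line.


difference() { translate([318, 252, 0]) cube([4403, 226, 2973]); translate([1906, 252, 711]) cube([1372, 226, 2008]); }


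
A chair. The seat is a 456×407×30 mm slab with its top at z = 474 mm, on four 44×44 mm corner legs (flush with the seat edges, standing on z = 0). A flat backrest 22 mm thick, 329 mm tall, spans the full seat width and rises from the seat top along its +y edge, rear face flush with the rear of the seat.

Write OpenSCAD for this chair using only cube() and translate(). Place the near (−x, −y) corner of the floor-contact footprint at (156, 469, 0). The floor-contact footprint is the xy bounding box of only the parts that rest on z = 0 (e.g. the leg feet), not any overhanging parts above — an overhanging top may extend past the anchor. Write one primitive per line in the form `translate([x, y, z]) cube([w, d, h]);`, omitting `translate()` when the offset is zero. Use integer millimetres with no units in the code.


translate([156, 469, 444]) cube([456, 407, 30]);
translate([156, 469, 0]) cube([44, 44, 444]);
translate([568, 469, 0]) cube([44, 44, 444]);
translate([156, 832, 0]) cube([44, 44, 444]);
translate([568, 832, 0]) cube([44, 44, 444]);
translate([156, 854, 474]) cube([456, 22, 329]);


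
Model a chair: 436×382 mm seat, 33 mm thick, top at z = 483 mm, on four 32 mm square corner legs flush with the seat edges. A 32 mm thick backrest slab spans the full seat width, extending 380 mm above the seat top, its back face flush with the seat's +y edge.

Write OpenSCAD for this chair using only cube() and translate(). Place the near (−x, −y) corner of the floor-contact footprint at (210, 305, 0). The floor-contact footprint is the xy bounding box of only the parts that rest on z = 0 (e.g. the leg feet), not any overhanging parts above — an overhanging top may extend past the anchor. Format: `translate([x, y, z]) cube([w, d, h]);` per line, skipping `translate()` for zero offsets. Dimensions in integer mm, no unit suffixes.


// leg_h = 483 - 33 = 450
translate([210, 305, 450]) cube([436, 382, 33]);
translate([210, 305, 0]) cube([32, 32, 450]);
translate([614, 305, 0]) cube([32, 32, 450]);
translate([210, 655, 0]) cube([32, 32, 450]);
translate([614, 655, 0]) cube([32, 32, 450]);
translate([210, 655, 483]) cube([436, 32, 380]);


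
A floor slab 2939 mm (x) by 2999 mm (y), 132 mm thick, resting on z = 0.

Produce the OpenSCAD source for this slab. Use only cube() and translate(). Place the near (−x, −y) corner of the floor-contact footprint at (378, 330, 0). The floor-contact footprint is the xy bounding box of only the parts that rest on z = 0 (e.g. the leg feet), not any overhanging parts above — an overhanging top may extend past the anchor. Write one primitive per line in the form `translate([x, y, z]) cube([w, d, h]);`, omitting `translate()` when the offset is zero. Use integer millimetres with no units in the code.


translate([378, 330, 0]) cube([2939, 2999, 132]);


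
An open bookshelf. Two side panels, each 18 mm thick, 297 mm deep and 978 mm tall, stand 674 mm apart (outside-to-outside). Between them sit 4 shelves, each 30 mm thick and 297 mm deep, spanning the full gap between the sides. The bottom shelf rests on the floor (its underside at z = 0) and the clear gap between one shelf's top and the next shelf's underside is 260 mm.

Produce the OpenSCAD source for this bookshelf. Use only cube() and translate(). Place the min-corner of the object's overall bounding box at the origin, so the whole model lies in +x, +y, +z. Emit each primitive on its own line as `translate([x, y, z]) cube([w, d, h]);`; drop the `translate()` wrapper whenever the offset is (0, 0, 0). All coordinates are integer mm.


cube([18, 297, 978]);
translate([656, 0, 0]) cube([18, 297, 978]);
translate([18, 0, 0]) cube([638, 297, 30]);
translate([18, 0, 290]) cube([638, 297, 30]);
translate([18, 0, 580]) cube([638, 297, 30]);
translate([18, 0, 870]) cube([638, 297, 30]);


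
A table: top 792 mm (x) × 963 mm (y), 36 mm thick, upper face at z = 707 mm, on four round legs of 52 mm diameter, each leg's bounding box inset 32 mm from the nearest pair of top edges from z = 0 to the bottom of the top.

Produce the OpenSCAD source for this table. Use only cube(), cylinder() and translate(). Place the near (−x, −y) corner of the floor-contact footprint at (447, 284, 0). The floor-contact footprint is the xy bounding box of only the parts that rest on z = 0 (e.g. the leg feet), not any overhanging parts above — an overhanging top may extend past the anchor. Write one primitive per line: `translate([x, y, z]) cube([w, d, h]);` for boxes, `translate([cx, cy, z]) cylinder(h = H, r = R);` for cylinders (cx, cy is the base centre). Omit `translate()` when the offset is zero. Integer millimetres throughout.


translate([415, 252, 671]) cube([792, 963, 36]);
translate([473, 310, 0]) cylinder(h = 671, r = 26);
translate([1149, 310, 0]) cylinder(h = 671, r = 26);
translate([473, 1157, 0]) cylinder(h = 671, r = 26);
translate([1149, 1157, 0]) cylinder(h = 671, r = 26);


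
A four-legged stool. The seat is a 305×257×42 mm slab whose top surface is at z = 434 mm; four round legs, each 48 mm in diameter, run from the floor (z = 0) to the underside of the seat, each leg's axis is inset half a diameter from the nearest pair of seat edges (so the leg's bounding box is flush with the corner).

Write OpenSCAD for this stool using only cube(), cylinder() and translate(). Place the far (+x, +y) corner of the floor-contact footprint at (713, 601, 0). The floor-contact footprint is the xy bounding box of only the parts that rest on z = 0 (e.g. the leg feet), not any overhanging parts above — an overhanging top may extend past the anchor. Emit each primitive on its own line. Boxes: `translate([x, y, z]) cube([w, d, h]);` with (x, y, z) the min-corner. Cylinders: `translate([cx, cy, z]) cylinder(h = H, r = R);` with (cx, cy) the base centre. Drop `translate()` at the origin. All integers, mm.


translate([408, 344, 392]) cube([305, 257, 42]);
translate([432, 368, 0]) cylinder(h = 392, r = 24);
translate([689, 368, 0]) cylinder(h = 392, r = 24);
translate([432, 577, 0]) cylinder(h = 392, r = 24);
translate([689, 577, 0]) cylinder(h = 392, r = 24);


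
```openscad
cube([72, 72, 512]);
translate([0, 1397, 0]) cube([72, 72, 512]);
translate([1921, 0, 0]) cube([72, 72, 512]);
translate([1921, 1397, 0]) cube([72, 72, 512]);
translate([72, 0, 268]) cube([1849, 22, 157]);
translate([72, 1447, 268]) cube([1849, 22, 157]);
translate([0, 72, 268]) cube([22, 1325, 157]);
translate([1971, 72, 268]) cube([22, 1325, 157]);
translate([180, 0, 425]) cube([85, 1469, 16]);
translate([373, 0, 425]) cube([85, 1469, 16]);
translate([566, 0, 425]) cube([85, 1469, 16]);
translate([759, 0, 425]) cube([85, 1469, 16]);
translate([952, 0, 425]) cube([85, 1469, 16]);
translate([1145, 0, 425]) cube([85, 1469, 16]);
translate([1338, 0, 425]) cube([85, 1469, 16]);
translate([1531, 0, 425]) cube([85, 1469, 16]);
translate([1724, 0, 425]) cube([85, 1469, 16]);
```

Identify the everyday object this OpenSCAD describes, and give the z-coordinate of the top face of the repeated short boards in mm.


A bed frame. The slat-top height is 441 mm.

Four posts, four rails, and a row of slats — a bed frame. Slats sit on the rails at z = 268 + 157 = 425; with slat thickness 16, the top is 441 mm.


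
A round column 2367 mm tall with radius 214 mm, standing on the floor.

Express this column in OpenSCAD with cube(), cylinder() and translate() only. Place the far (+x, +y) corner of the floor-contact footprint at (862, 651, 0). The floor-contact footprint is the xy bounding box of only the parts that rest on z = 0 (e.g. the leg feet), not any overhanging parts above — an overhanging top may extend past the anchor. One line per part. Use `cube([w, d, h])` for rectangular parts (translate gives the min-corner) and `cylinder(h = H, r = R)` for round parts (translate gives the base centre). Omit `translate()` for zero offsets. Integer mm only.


translate([648, 437, 0]) cylinder(h = 2367, r = 214);


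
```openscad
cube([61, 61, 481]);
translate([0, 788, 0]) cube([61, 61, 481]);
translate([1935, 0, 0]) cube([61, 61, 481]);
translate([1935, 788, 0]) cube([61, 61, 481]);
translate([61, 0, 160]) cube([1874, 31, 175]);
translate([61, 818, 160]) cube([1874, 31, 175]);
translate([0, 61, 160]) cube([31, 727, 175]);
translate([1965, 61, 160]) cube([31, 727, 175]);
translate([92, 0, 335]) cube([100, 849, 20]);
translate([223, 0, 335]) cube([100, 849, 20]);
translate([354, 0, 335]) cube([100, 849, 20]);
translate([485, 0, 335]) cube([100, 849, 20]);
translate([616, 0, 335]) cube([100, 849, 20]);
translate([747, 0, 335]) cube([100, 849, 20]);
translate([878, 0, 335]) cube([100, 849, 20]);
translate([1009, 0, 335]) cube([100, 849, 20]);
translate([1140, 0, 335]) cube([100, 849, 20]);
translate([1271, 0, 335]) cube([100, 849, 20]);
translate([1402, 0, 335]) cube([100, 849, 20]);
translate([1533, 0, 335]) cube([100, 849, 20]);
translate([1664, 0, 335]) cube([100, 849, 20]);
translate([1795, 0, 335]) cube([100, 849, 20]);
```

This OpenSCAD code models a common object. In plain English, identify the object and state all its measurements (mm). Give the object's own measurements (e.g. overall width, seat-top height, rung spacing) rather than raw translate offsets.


A bed frame 1996 mm long (x) by 849 mm wide (y). Four 61×61 mm corner posts, 481 mm tall, at the corners of the footprint. Four rails of 31 mm thickness and 175 mm height run between adjacent posts with their undersides at z = 160 mm, their outer faces flush with the outside of the frame (the two x-running rails run between the posts' inner faces; the two y-running rails run between the posts' inner faces). 14 slats, each 100 mm wide (x) and 20 mm thick, lie across the top of the two x-running rails, running the full 849 mm width of the frame in y; along x they sit between the end posts with a 31 mm gap after the −x posts and between neighbouring slats, leaving 40 mm before the +x posts.


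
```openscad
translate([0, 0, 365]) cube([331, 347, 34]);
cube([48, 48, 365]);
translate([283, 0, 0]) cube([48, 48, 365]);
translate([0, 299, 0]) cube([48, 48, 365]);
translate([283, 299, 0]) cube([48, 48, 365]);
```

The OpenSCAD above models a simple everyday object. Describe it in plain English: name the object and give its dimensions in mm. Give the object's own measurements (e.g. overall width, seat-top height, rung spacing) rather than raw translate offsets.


A four-legged stool. The seat is a 331×347×34 mm slab whose top surface is at z = 399 mm; four square legs, each 48×48 mm in cross-section, run from the floor (z = 0) to the underside of the seat, each flush with a corner of the seat.


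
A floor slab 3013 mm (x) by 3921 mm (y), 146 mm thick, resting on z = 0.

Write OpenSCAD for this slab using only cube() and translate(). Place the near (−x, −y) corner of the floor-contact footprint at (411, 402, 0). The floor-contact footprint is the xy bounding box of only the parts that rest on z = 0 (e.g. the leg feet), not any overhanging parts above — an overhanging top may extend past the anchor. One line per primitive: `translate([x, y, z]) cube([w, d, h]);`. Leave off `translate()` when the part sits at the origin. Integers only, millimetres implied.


translate([411, 402, 0]) cube([3013, 3921, 146]);


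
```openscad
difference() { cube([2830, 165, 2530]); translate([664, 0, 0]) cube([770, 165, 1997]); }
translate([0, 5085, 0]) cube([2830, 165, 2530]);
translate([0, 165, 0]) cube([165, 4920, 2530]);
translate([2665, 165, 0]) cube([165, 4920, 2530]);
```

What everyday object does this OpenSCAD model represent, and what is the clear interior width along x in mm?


A single room. The interior width is 2500 mm.

Four walls enclosing a rectangle with a door in the front wall — a room. Outside width 2830 minus two 165 mm walls gives 2500 mm.
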